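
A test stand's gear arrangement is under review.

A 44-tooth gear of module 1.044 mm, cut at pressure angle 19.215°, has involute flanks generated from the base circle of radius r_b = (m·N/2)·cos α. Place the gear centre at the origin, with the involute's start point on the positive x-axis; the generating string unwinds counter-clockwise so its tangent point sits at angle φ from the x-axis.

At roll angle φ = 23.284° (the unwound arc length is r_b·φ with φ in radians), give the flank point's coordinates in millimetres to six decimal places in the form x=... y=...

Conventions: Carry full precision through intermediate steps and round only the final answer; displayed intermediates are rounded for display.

topology: single-mesh involute geometry — m = 1.044, N = 44
pitch radius r_p = m·N/2 = 1.044·44/2 = 22.968000
base radius r_b = r_p·cos α = 22.968000·cos 19.215° = 21.688458
roll angle φ = 23.284° = 0.40638246 rad
x = r_b·(cos φ + φ·sin φ) = 23.406083
y = r_b·(sin φ − φ·cos φ) = 0.477225

x=23.406083 y=0.477225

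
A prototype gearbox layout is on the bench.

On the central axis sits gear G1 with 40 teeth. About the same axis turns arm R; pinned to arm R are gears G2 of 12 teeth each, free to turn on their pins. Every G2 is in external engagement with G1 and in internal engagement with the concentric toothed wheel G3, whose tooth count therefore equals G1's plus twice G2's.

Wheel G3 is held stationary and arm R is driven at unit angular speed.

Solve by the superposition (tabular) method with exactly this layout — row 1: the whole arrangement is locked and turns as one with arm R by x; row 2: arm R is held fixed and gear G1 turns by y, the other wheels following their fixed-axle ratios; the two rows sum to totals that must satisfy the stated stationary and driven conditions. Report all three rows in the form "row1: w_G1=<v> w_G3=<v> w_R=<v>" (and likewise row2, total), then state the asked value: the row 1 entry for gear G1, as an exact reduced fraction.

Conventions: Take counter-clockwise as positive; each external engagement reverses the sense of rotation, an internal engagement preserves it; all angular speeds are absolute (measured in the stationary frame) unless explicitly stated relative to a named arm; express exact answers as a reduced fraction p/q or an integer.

recognized (axles ride arm R): planetary set, 40/12/64 teeth
superposition row 1 [locked train]: every member turns x
superposition row 2 [arm held]: sun y, ring −(40/64)·y, arm 0
boundary: total ω_ring = x − (40/64)·y = 0 and total ω_arm = x = 1  ⇒  y = 8/5, x = 1
row 2 ring = −(40/64)·8/5 = -1
totals (row 1 + row 2): sun 1 + 8/5 = 13/5, ring 1 + (-1) = 0, arm 1 + 0 = 1
asked cell (row1, sun) = 1

row1: w_G1=1 w_G3=1 w_R=1
row2: w_G1=8/5 w_G3=-1 w_R=0
total: w_G1=13/5 w_G3=0 w_R=1
asked value: 1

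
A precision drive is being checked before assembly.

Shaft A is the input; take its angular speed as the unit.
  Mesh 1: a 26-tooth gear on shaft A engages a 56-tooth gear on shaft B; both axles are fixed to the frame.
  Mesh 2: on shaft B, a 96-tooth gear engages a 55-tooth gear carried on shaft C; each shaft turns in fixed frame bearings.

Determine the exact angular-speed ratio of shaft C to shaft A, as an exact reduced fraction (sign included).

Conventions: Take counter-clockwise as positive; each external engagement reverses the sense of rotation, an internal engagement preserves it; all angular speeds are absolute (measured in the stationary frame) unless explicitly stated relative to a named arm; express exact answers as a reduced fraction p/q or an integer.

class = fixed-axis compound train [2 meshes; 2 ratios multiply, 2 sense flips]
mesh 1 [26T→56T]: running ratio 13/28, sense −
mesh 2 [96T→55T]: running ratio 312/385, sense +
ω_out/ω_in = 312/385

312/385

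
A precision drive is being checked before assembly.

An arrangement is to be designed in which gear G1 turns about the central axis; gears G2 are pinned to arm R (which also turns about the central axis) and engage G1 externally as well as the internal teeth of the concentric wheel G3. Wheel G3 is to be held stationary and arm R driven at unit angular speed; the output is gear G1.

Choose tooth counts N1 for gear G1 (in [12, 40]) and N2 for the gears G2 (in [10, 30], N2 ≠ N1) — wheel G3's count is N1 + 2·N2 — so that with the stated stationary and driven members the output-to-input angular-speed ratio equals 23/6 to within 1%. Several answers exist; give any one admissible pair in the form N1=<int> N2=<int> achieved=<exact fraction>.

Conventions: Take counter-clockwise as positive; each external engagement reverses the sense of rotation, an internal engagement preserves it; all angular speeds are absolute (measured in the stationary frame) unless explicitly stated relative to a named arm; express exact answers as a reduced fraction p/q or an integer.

design class (target 23/6): planetary set
Willis with ω_ring = 0: ω_sun/ω_arm = (N1+N3)/N1; set equal to 23/6  ⇒  N3/N1 = 23/6 − 1 = 17/6
N3 = N1 + 2·N2  ⇒  N2/N1 = (N3/N1 − 1)/2 = (17/6 − 1)/2 = 11/12
smallest multiple with N1 ≥ 12 and N2 ≥ 10: k = 1  ⇒  N1 = 1·12 = 12, N2 = 1·11 = 11 (N1 ≤ 40, N2 ≤ 30, N2 ≠ N1 ✓), N3 = 12 + 2·11 = 34
check: (N1+N3)/N1 with N1 = 12, N3 = 34 gives 23/6; |achieved − target| = 0 ≤ 23/600 ✓

N1=12 N2=11 achieved=23/6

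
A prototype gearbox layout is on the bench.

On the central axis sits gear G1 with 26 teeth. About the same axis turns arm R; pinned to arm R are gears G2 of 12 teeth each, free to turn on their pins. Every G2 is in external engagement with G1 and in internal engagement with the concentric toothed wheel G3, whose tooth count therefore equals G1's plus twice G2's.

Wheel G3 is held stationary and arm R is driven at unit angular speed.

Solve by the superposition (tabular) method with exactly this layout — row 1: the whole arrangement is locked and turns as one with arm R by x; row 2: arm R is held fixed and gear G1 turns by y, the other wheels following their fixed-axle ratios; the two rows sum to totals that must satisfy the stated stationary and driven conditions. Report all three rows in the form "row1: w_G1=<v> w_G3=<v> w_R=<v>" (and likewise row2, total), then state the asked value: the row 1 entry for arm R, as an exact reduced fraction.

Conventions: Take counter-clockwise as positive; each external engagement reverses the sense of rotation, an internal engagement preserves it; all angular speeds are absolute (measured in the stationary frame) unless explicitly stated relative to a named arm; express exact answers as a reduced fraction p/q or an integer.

row1: w_G1=1 w_G3=1 w_R=1
row2: w_G1=25/13 w_G3=-1 w_R=0
total: w_G1=38/13 w_G3=0 w_R=1
asked value: 1

planetary set (26T centre, 12T on arm, 50T internal) — Willis relation
row 1 — lock + rotate with arm: ω_sun = ω_ring = ω_arm = x
row 2 (arm held, sun turns y): ω_ring = −(26/50)·y, ω_arm = 0
boundary: total ω_ring = x − (26/50)·y = 0 and total ω_arm = x = 1  ⇒  y = 25/13, x = 1
row 2 ring = −(26/50)·25/13 = -1
totals (row 1 + row 2): sun 1 + 25/13 = 38/13, ring 1 + (-1) = 0, arm 1 + 0 = 1
asked cell (row1, arm) = 1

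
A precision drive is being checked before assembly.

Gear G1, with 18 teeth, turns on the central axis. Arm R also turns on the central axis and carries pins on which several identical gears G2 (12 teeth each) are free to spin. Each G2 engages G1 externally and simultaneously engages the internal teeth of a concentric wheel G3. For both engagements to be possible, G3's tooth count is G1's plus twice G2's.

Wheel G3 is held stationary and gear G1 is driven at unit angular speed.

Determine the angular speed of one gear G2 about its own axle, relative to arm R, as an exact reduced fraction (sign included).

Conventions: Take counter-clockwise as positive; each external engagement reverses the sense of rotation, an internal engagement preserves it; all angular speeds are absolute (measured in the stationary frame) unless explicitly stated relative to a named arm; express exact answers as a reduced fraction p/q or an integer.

topology: planetary set — G1 18T / G2 12T / G3 42T, arm = carrier (Willis)
ring teeth: 18 + 2·12 = 42
18(ω_sun−ω_arm) = −42(ω_ring−ω_arm),  ω_ring = 0, ω_sun = 1
18(1−ω_arm) = −42(0−ω_arm)  ⇒  60·ω_arm = 18  ⇒  ω_arm = 3/10
sun–planet mesh: 18·(1−3/10) = −12·(ω_p−ω_arm)  ⇒  ω_p−ω_arm = -21/20
exact speed ratio = -21/20

-21/20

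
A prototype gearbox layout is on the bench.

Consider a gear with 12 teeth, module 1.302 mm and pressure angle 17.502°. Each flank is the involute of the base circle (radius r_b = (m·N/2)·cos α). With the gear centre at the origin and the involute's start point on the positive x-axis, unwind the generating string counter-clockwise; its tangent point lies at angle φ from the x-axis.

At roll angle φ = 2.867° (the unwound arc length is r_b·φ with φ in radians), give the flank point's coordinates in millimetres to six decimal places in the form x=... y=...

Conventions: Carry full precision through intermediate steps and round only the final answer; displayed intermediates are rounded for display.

x=7.459676 y=0.000311

recognized (one wheel, involute flank): single-mesh tooth geometry, m = 1.302, N = 12
pitch radius r_p = m·N/2 = 1.302·12/2 = 7.812000
base radius r_b = r_p·cos α = 7.812000·cos 17.502° = 7.450355
roll angle φ = 2.867° = 0.05003859 rad
x = r_b·(cos φ + φ·sin φ) = 7.459676
y = r_b·(sin φ − φ·cos φ) = 0.000311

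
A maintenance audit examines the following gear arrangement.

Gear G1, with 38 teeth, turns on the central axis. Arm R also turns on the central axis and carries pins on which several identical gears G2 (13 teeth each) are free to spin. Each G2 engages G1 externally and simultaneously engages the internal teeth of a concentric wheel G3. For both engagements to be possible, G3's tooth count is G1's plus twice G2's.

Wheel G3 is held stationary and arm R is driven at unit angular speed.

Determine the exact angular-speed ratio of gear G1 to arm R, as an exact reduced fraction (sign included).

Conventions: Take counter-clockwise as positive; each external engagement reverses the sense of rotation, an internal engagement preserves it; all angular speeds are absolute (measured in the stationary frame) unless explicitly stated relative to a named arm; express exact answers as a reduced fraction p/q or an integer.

recognized (axles ride arm R): planetary set, 38/13/64 teeth
ring teeth: 38 + 2·13 = 64
38(ω_sun−ω_arm) = −64(ω_ring−ω_arm),  ω_ring = 0, ω_arm = 1
ω_sun = 1 − (64/38)(0−1) = 51/19
ω_out/ω_in = 51/19

51/19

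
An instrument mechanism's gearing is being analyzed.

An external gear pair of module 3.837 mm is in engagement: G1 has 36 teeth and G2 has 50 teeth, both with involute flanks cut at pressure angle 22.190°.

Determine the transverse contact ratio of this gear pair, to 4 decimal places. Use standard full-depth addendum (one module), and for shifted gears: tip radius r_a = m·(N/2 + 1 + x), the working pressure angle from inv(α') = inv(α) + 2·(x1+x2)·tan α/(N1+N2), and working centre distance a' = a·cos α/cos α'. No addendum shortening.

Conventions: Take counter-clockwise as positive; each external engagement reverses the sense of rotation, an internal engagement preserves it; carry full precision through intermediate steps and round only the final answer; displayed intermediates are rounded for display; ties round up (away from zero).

topology: single-mesh involute geometry — m = 3.837, 36T/50T pair
base radii: r_b1 = 63.950731, r_b2 = 88.820460
tip radii: r_a1 = 72.903000, r_a2 = 99.762000
no profile shift: α' = α, a' = a
action lengths: √(r_a1²−r_b1²) = 35.002162, √(r_a2²−r_b2²) = 45.424470
base pitch p_b = π·m·cos α = 11.161508
CR = (35.002162 + 45.424470 − 164.991000·sin 22.19000°)/11.161508 = 1.622806
contact ratio ≈ 1.6228

1.6228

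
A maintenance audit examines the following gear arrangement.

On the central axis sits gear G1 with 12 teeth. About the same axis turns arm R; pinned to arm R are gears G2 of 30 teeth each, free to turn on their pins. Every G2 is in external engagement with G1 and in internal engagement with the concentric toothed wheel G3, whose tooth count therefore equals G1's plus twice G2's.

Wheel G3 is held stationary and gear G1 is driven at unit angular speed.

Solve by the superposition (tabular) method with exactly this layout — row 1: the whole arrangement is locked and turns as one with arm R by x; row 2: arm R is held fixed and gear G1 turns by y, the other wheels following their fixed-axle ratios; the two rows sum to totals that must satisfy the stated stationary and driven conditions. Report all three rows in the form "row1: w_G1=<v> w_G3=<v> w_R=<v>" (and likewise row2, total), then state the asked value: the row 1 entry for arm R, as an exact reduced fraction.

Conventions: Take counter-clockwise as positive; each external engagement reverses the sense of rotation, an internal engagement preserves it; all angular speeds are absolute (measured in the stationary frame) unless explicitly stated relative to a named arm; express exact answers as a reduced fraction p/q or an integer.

row1: w_G1=1/7 w_G3=1/7 w_R=1/7
row2: w_G1=6/7 w_G3=-1/7 w_R=0
total: w_G1=1 w_G3=0 w_R=1/7
asked value: 1/7

planetary set (12T centre, 30T on arm, 72T internal) — Willis relation
row 1 (train locked, turned with arm): all members turn x
row 2: sun turns y, ring = −(12/72)·y, arm 0
boundary: total ω_ring = x − (12/72)·y = 0 and total ω_sun = x + y = 1  ⇒  y = 6/7, x = 1/7
row 2 ring = −(12/72)·6/7 = -1/7
totals (row 1 + row 2): sun 1/7 + 6/7 = 1, ring 1/7 + (-1/7) = 0, arm 1/7 + 0 = 1/7
asked cell (row1, arm) = 1/7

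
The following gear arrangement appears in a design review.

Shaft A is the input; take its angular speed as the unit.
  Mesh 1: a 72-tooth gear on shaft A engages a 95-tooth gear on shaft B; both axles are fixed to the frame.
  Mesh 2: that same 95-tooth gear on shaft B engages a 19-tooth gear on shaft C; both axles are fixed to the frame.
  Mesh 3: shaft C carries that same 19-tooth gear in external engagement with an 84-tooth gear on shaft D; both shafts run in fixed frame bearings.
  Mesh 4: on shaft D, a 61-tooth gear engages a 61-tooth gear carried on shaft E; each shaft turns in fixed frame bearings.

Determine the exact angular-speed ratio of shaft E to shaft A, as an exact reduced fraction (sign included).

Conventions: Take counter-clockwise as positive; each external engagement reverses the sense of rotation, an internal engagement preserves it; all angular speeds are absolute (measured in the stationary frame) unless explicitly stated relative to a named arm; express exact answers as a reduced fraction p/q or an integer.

6/7

class = fixed-axis compound train [4 meshes; 4 ratios multiply, 4 sense flips]
mesh 1 [72T→95T]: running ratio 72/95, sense −
mesh 2 [95T→19T]: running ratio 72/19, sense +
mesh 3 [19T→84T]: running ratio 6/7, sense −
mesh 4 [61T→61T]: running ratio 6/7, sense +
ω_out/ω_in = 6/7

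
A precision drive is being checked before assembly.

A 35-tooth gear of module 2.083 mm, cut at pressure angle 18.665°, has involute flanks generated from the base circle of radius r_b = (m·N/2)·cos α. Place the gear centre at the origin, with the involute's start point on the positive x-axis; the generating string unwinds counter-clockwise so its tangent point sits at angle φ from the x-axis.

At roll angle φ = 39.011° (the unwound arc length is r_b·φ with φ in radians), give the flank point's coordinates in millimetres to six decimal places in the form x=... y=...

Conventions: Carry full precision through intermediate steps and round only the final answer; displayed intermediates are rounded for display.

x=41.636202 y=3.467904

recognized (one wheel, involute flank): single-mesh tooth geometry, m = 2.083, N = 35
pitch radius r_p = m·N/2 = 2.083·35/2 = 36.452500
base radius r_b = r_p·cos α = 36.452500·cos 18.665° = 34.535315
roll angle φ = 39.011° = 0.68087039 rad
x = r_b·(cos φ + φ·sin φ) = 41.636202
y = r_b·(sin φ − φ·cos φ) = 3.467904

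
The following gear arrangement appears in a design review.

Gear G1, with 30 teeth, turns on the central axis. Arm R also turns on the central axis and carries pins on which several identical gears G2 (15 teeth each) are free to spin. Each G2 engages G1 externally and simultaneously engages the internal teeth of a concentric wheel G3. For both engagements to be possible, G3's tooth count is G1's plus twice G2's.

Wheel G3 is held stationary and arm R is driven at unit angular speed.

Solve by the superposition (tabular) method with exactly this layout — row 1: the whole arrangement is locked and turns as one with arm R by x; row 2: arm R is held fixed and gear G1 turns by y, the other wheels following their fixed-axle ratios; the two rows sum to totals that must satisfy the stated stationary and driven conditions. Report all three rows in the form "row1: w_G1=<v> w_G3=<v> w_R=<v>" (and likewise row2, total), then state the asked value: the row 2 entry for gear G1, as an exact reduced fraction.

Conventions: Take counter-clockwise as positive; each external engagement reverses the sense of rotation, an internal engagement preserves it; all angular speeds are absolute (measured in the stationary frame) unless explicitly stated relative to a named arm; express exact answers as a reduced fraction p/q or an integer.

topology: planetary set — G1 30T / G2 15T / G3 60T, arm = carrier (Willis)
row 1 — lock + rotate with arm: ω_sun = ω_ring = ω_arm = x
row 2: sun turns y, ring = −(30/60)·y, arm 0
boundary: total ω_ring = x − (30/60)·y = 0 and total ω_arm = x = 1  ⇒  y = 2, x = 1
row 2 ring = −(30/60)·2 = -1
totals (row 1 + row 2): sun 1 + 2 = 3, ring 1 + (-1) = 0, arm 1 + 0 = 1
asked cell (row2, sun) = 2

row1: w_G1=1 w_G3=1 w_R=1
row2: w_G1=2 w_G3=-1 w_R=0
total: w_G1=3 w_G3=0 w_R=1
asked value: 2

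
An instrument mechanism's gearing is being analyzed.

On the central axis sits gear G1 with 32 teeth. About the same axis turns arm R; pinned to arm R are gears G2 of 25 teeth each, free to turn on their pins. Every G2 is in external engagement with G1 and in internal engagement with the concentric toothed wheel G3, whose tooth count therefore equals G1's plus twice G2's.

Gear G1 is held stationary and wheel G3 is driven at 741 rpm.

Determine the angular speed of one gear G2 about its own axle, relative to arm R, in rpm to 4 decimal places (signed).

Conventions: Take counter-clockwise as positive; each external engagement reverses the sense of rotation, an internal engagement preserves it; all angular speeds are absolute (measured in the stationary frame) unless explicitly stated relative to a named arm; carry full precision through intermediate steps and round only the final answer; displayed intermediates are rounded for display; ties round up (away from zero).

topology: planetary set — G1 32T / G2 25T / G3 82T, arm = carrier (Willis)
normalise by the input: solve with ω_ring = 1, then scale by 741 rpm
ring teeth: 32 + 2·25 = 82
32(ω_sun−ω_arm) = −82(ω_ring−ω_arm),  ω_sun = 0, ω_ring = 1
32(0−ω_arm) = −82(1−ω_arm)  ⇒  114·ω_arm = 82  ⇒  ω_arm = 41/57
sun–planet mesh: 32·(0−41/57) = −25·(ω_p−ω_arm)  ⇒  ω_p−ω_arm = 1312/1425
scale: ω_p−ω_arm = 1312/1425 × 741 rpm = +682.2400 rpm

+682.2400 rpm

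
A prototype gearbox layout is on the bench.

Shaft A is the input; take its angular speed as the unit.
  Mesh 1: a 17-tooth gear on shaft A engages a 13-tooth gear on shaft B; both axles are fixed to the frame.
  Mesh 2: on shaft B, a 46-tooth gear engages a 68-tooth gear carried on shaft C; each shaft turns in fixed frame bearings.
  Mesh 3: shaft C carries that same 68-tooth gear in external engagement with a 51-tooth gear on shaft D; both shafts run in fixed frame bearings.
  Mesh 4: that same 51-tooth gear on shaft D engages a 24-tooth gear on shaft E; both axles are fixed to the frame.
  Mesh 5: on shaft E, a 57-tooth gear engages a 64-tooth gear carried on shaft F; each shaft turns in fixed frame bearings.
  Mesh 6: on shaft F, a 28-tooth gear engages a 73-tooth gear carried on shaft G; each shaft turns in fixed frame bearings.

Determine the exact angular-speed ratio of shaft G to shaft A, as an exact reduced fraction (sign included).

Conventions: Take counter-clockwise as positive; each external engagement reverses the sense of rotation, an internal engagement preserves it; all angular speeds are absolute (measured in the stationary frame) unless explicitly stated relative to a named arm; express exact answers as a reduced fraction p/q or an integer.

class = fixed-axis compound train [6 meshes; 6 ratios multiply, 6 sense flips]
mesh 1 [17T→13T]: running ratio 17/13, sense −
mesh 2 [46T→68T]: running ratio 23/26, sense +
mesh 3 [68T→51T]: running ratio 46/39, sense −
mesh 4 [51T→24T]: running ratio 391/156, sense +
mesh 5 [57T→64T]: running ratio 7429/3328, sense −
mesh 6 [28T→73T]: running ratio 52003/60736, sense +
ω_out/ω_in = 52003/60736

52003/60736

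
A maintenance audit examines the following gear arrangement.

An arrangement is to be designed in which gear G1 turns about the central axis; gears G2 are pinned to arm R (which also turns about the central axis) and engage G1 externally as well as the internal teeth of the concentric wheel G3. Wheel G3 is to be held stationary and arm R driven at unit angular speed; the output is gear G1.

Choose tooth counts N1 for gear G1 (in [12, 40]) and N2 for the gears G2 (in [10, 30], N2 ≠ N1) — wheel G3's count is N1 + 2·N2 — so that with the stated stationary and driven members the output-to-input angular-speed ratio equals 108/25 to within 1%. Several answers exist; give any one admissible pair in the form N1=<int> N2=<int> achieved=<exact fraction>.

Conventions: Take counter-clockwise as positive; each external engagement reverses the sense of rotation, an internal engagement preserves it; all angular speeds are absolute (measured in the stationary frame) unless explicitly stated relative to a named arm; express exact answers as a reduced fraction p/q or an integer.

class = planetary set [ratio 108/25 wanted; Willis about the carrier]
Willis with ω_ring = 0: ω_sun/ω_arm = (N1+N3)/N1; set equal to 108/25  ⇒  N3/N1 = 108/25 − 1 = 83/25
N3 = N1 + 2·N2  ⇒  N2/N1 = (N3/N1 − 1)/2 = (83/25 − 1)/2 = 29/25
smallest multiple with N1 ≥ 12 and N2 ≥ 10: k = 1  ⇒  N1 = 1·25 = 25, N2 = 1·29 = 29 (N1 ≤ 40, N2 ≤ 30, N2 ≠ N1 ✓), N3 = 25 + 2·29 = 83
check: (N1+N3)/N1 with N1 = 25, N3 = 83 gives 108/25; |achieved − target| = 0 ≤ 27/625 ✓

N1=25 N2=29 achieved=108/25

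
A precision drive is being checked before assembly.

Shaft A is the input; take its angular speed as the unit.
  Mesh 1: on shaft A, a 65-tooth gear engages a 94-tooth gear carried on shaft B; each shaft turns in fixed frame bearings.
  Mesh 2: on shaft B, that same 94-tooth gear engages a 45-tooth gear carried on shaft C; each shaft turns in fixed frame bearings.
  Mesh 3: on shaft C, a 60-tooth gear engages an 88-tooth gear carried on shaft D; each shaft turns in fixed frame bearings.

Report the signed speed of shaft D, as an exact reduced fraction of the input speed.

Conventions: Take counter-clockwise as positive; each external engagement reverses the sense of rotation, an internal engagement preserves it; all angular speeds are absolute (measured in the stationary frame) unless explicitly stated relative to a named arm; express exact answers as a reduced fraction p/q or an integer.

-65/66

3-mesh fixed-axis compound train (all bearings frame-fixed)
mesh 1 [65T→94T]: |ω|/ω_in = 1×65/94 = 65/94, sense flips to −
mesh 2 [94T→45T]: |ω|/ω_in = (65/94)×94/45 = 13/9, sense flips to +
mesh 3 [60T→88T]: |ω|/ω_in = (13/9)×60/88 = 65/66, sense flips to −
signed output speed (× input speed) = -65/66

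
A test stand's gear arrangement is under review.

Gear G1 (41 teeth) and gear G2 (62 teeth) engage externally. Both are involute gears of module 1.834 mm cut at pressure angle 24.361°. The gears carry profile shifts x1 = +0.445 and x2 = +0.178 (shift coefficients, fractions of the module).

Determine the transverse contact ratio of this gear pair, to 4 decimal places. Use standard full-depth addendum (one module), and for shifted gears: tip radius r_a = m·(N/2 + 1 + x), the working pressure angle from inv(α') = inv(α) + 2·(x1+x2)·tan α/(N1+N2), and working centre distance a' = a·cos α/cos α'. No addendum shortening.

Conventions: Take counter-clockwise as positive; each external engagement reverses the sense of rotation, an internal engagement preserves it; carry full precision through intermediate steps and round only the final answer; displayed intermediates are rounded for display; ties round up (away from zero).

1.4947

class = single-mesh tooth geometry [involute pair 41T × 62T, m = 1.834]
base radii: r_b1 = 34.249538, r_b2 = 51.791984
tip radii: r_a1 = 40.247130, r_a2 = 59.014452
inv(α') = inv(24.361°) + 2·(+0.445+0.178)·tan α/(41+62) = 0.03309753  ⇒  α' = 25.79352°
a' = a·cos α / cos α' = 94.4510·cos 24.361°/cos 25.79352° = 95.562619
action lengths: √(r_a1²−r_b1²) = 21.137659, √(r_a2²−r_b2²) = 28.289503
base pitch p_b = π·m·cos α = 5.248688
CR = (21.137659 + 28.289503 − 95.562619·sin 25.79352°)/5.248688 = 1.494672
contact ratio ≈ 1.4947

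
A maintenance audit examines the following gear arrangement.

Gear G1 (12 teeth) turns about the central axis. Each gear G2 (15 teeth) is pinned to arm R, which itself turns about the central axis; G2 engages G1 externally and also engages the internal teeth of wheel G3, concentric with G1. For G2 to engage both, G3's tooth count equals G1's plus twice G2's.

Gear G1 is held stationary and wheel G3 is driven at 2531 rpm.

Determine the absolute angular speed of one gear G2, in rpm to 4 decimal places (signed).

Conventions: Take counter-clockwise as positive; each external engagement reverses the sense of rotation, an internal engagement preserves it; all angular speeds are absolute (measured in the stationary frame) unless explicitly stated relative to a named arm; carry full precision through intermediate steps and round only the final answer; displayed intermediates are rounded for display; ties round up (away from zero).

topology: planetary set — G1 12T / G2 15T / G3 42T, arm = carrier (Willis)
normalise by the input: solve with ω_ring = 1, then scale by 2531 rpm
ring teeth: 12 + 2·15 = 42
12(ω_sun−ω_arm) = −42(ω_ring−ω_arm),  ω_sun = 0, ω_ring = 1
12(0−ω_arm) = −42(1−ω_arm)  ⇒  54·ω_arm = 42  ⇒  ω_arm = 7/9
sun–planet mesh: 12·(0−7/9) = −15·(ω_p−ω_arm)  ⇒  ω_p−ω_arm = 28/45
ω_p = 7/9 + 28/45 = 7/5
scale: ω_p = 7/5 × 2531 rpm = +3543.4000 rpm

+3543.4000 rpm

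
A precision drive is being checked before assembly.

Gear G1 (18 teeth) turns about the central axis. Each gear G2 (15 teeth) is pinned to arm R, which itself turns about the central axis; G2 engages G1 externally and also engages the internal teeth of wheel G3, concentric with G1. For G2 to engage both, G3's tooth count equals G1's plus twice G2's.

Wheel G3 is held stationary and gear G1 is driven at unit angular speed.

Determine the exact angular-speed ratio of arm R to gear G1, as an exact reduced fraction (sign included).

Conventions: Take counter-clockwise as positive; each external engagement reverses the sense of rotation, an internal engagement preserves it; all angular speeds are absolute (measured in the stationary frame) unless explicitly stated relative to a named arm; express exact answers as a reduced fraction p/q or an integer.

3/11

class = planetary set [G3 = 18+2·15 = 48; Willis about the carrier]
ring teeth: 18 + 2·15 = 48
18(ω_sun−ω_arm) = −48(ω_ring−ω_arm),  ω_ring = 0, ω_sun = 1
18(1−ω_arm) = −48(0−ω_arm)  ⇒  66·ω_arm = 18  ⇒  ω_arm = 3/11
ω_out/ω_in = 3/11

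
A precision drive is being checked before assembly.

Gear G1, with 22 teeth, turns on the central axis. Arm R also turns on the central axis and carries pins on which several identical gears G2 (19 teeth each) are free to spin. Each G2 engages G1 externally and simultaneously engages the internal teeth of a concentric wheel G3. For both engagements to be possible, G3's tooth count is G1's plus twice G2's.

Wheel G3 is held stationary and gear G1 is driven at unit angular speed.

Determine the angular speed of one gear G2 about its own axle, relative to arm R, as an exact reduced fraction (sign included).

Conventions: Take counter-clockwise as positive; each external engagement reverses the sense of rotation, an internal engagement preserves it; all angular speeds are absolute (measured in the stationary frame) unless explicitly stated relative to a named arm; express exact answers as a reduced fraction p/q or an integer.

recognized (axles ride arm R): planetary set, 22/19/60 teeth
ring teeth: 22 + 2·19 = 60
22(ω_sun−ω_arm) = −60(ω_ring−ω_arm),  ω_ring = 0, ω_sun = 1
22(1−ω_arm) = −60(0−ω_arm)  ⇒  82·ω_arm = 22  ⇒  ω_arm = 11/41
sun–planet mesh: 22·(1−11/41) = −19·(ω_p−ω_arm)  ⇒  ω_p−ω_arm = -660/779
exact speed ratio = -660/779

-660/779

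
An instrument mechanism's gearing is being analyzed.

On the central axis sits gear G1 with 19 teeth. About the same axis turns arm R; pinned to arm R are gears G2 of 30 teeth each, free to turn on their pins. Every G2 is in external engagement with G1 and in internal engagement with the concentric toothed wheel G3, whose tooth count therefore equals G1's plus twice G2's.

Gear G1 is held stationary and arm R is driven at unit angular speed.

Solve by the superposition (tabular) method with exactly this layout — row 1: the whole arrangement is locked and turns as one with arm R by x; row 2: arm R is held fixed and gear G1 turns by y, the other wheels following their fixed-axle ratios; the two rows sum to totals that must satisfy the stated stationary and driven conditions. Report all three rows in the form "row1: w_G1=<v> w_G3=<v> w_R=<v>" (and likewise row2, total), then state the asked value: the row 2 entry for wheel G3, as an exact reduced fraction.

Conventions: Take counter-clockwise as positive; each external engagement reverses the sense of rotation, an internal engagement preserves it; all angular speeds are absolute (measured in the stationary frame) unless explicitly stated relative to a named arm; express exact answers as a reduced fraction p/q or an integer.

planetary set (19T centre, 30T on arm, 79T internal) — Willis relation
row 1 — lock + rotate with arm: ω_sun = ω_ring = ω_arm = x
row 2 (arm held, sun turns y): ω_ring = −(19/79)·y, ω_arm = 0
boundary: total ω_sun = x + y = 0 and total ω_arm = x = 1  ⇒  y = -1, x = 1
row 2 ring = −(19/79)·(-1) = 19/79
totals (row 1 + row 2): sun 1 + (-1) = 0, ring 1 + 19/79 = 98/79, arm 1 + 0 = 1
asked cell (row2, ring) = 19/79

row1: w_G1=1 w_G3=1 w_R=1
row2: w_G1=-1 w_G3=19/79 w_R=0
total: w_G1=0 w_G3=98/79 w_R=1
asked value: 19/79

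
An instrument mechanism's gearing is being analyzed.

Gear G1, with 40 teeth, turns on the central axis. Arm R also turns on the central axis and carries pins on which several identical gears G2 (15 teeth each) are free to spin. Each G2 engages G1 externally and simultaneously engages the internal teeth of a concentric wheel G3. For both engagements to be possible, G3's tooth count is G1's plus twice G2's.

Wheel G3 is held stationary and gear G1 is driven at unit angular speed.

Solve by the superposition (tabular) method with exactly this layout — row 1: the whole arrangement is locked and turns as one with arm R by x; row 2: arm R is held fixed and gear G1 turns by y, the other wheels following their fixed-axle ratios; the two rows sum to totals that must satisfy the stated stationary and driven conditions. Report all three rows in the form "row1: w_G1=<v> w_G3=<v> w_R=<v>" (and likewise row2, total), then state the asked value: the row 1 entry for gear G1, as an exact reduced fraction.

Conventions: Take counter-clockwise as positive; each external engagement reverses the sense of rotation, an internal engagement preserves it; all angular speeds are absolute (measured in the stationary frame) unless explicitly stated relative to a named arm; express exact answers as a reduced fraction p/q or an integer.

class = planetary set [G3 = 40+2·15 = 70; Willis about the carrier]
row 1: whole set turns with the arm by x
row 2 (arm held, sun turns y): ω_ring = −(40/70)·y, ω_arm = 0
boundary: total ω_ring = x − (40/70)·y = 0 and total ω_sun = x + y = 1  ⇒  y = 7/11, x = 4/11
row 2 ring = −(40/70)·7/11 = -4/11
totals (row 1 + row 2): sun 4/11 + 7/11 = 1, ring 4/11 + (-4/11) = 0, arm 4/11 + 0 = 4/11
asked cell (row1, sun) = 4/11

row1: w_G1=4/11 w_G3=4/11 w_R=4/11
row2: w_G1=7/11 w_G3=-4/11 w_R=0
total: w_G1=1 w_G3=0 w_R=4/11
asked value: 4/11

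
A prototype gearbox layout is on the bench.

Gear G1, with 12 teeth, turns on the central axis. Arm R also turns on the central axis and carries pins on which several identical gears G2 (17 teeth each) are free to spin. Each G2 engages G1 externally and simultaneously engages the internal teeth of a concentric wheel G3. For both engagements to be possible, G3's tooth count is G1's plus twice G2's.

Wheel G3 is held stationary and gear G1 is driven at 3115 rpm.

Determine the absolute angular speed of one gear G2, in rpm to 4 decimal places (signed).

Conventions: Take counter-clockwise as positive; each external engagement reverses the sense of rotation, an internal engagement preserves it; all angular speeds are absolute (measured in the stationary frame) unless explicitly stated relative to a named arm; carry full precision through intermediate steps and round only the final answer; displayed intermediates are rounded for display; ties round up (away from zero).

topology: planetary set — G1 12T / G2 17T / G3 46T, arm = carrier (Willis)
normalise by the input: solve with ω_sun = 1, then scale by 3115 rpm
ring teeth: 12 + 2·17 = 46
12(ω_sun−ω_arm) = −46(ω_ring−ω_arm),  ω_ring = 0, ω_sun = 1
12(1−ω_arm) = −46(0−ω_arm)  ⇒  58·ω_arm = 12  ⇒  ω_arm = 6/29
sun–planet mesh: 12·(1−6/29) = −17·(ω_p−ω_arm)  ⇒  ω_p−ω_arm = -276/493
ω_p = 6/29 − 276/493 = -6/17
scale: ω_p = -6/17 × 3115 rpm = -1099.4118 rpm

-1099.4118 rpm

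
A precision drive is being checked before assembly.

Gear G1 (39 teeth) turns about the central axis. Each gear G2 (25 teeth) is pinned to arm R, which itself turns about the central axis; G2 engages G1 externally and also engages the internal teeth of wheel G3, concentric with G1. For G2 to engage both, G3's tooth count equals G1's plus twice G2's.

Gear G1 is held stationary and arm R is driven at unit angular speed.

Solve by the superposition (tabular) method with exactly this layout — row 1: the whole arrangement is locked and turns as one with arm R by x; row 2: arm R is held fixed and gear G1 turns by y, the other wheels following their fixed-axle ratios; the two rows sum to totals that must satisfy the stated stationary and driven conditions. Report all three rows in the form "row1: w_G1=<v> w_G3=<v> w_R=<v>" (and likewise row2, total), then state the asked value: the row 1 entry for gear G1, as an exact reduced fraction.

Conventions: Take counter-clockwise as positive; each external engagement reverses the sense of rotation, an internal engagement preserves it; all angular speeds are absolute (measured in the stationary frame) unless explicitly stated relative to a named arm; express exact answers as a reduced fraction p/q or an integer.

topology: planetary set — G1 39T / G2 25T / G3 89T, arm = carrier (Willis)
row 1 (train locked, turned with arm): all members turn x
row 2 (arm held, sun turns y): ω_ring = −(39/89)·y, ω_arm = 0
boundary: total ω_sun = x + y = 0 and total ω_arm = x = 1  ⇒  y = -1, x = 1
row 2 ring = −(39/89)·(-1) = 39/89
totals (row 1 + row 2): sun 1 + (-1) = 0, ring 1 + 39/89 = 128/89, arm 1 + 0 = 1
asked cell (row1, sun) = 1

row1: w_G1=1 w_G3=1 w_R=1
row2: w_G1=-1 w_G3=39/89 w_R=0
total: w_G1=0 w_G3=128/89 w_R=1
asked value: 1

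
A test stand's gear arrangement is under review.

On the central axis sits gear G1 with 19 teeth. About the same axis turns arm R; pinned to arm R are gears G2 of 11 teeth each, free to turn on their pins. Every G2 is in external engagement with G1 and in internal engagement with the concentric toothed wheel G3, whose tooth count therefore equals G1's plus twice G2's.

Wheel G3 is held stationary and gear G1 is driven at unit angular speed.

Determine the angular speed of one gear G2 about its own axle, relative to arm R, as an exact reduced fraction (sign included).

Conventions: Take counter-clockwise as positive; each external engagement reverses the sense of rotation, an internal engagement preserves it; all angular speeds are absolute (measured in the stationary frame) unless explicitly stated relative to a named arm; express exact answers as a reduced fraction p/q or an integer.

-779/660

topology: planetary set — G1 19T / G2 11T / G3 41T, arm = carrier (Willis)
ring teeth: 19 + 2·11 = 41
19(ω_sun−ω_arm) = −41(ω_ring−ω_arm),  ω_ring = 0, ω_sun = 1
19(1−ω_arm) = −41(0−ω_arm)  ⇒  60·ω_arm = 19  ⇒  ω_arm = 19/60
sun–planet mesh: 19·(1−19/60) = −11·(ω_p−ω_arm)  ⇒  ω_p−ω_arm = -779/660
exact speed ratio = -779/660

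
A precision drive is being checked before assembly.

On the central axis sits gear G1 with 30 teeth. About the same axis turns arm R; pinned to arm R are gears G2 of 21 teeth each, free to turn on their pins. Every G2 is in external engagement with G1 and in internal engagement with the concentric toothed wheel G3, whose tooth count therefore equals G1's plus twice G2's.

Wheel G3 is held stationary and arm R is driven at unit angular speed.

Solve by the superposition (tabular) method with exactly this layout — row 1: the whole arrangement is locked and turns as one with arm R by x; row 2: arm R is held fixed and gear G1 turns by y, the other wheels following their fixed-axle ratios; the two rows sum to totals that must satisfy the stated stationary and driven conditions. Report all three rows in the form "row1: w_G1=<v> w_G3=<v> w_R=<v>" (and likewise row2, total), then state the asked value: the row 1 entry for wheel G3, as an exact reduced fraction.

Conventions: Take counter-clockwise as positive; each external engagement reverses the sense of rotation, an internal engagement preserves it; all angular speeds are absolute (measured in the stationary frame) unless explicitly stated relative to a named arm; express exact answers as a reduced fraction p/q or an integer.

recognized (axles ride arm R): planetary set, 30/21/72 teeth
row 1 (train locked, turned with arm): all members turn x
row 2 (arm held, sun turns y): ω_ring = −(30/72)·y, ω_arm = 0
boundary: total ω_ring = x − (30/72)·y = 0 and total ω_arm = x = 1  ⇒  y = 12/5, x = 1
row 2 ring = −(30/72)·12/5 = -1
totals (row 1 + row 2): sun 1 + 12/5 = 17/5, ring 1 + (-1) = 0, arm 1 + 0 = 1
asked cell (row1, ring) = 1

row1: w_G1=1 w_G3=1 w_R=1
row2: w_G1=12/5 w_G3=-1 w_R=0
total: w_G1=17/5 w_G3=0 w_R=1
asked value: 1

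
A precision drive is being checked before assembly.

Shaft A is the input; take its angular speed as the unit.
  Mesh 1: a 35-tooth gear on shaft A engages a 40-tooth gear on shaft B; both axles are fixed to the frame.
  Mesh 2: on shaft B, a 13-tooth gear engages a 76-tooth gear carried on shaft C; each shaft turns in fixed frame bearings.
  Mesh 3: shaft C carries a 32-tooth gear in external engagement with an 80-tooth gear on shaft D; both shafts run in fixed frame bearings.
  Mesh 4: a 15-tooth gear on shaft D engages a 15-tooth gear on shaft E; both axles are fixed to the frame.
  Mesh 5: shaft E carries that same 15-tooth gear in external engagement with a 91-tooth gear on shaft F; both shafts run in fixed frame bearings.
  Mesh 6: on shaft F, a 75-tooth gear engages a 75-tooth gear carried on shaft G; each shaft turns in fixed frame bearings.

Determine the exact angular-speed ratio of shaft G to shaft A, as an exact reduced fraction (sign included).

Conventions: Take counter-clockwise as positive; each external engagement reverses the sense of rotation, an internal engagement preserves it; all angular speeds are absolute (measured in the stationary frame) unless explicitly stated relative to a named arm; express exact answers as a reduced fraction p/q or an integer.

class = fixed-axis compound train [6 meshes; 6 ratios multiply, 6 sense flips]
mesh 1 [35T→40T]: running ratio 7/8, sense −
mesh 2 [13T→76T]: running ratio 91/608, sense +
mesh 3 [32T→80T]: running ratio 91/1520, sense −
mesh 4 [15T→15T]: running ratio 91/1520, sense +
mesh 5 [15T→91T]: running ratio 3/304, sense −
mesh 6 [75T→75T]: running ratio 3/304, sense +
ω_out/ω_in = 3/304

3/304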